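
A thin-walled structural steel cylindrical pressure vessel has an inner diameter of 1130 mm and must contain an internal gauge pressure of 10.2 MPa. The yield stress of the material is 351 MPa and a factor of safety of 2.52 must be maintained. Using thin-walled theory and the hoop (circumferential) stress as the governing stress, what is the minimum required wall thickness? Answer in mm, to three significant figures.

σ_allow = 351/2.52 = 139.3 MPa.
Hoop stress σ_h = pD/(2t), so t = pD/(2σ_allow) = 10.2×1130/(2×139.3) = 41.38 mm.

t = 41.4 mm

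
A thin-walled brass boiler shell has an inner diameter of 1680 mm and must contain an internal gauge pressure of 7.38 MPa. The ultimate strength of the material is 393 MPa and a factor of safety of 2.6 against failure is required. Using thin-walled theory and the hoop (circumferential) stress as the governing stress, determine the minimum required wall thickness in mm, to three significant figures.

σ_allow = 393/2.6 = 151.2 MPa.
Hoop stress σ_h = pD/(2t), so t = pD/(2σ_allow) = 7.38×1680/(2×151.2) = 41.01 mm.

t = 41.0 mm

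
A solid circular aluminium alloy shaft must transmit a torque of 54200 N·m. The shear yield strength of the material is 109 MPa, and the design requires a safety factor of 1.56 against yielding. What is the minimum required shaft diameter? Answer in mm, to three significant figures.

d = 158 mm

Allowable shear stress τ_allow = 109/1.56 = 69.87 MPa.
For a solid shaft τ = 16T/(πd³), so d³ = 16T/(π τ_allow) = 16×5.4200×10^7/(π×69.87) = 3.951×10^6 mm³.
d = (3.951×10^6)^(1/3) = 158.1 mm.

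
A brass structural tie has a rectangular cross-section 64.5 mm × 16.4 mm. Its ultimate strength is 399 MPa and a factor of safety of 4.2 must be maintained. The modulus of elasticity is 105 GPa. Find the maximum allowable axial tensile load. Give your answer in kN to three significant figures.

σ_allow = 399/4.2 = 95.00 MPa.
A = 64.5×16.4 = 1058 mm².
F_allow = σ_allow × A = 95.00×1058 = 100500 N.

F_allow = 100 kN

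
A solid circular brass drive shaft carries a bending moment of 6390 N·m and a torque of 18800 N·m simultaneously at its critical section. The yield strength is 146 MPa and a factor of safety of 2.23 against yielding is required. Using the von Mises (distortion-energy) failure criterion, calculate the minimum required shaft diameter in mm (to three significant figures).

σ_allow = σ_y/n = 146/2.23 = 65.47 MPa.
For a solid shaft σ_b = 32M/(πd³) and τ = 16T/(πd³), so the von Mises stress is σ' = (16/πd³)·√(4M²+3T²).
√(4M²+3T²) = √(4×(6.390×10^6)² + 3×(1.880×10^7)²) = 3.498×10^7 N·mm.
d³ = 16×3.498×10^7/(π×65.47) = 2.721×10^6 mm³.
d = 139.6 mm.

d = 140 mm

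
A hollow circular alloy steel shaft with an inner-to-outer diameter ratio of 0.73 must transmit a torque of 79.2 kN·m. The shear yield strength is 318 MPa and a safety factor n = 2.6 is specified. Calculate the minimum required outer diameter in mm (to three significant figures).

τ_allow = 318/2.6 = 122.3 MPa.
For a hollow shaft τ = 16T/[πd_o³(1−k⁴)] with k = 0.73, so 1−k⁴ = 0.7160.
d_o³ = 16T/[π τ_allow (1−k⁴)] = 16×7.9200×10^7/(π×122.3×0.7160) = 4.606×10^6 mm³.
d_o = 166.4 mm.

d_o = 166 mm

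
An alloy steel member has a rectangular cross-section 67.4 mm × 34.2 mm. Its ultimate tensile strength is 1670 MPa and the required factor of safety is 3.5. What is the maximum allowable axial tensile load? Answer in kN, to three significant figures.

F_allow = 1100 kN

σ_allow = 1670/3.5 = 477.1 MPa.
A = 67.4×34.2 = 2305 mm².
F_allow = σ_allow × A = 477.1×2305 = 1.100×10^6 N.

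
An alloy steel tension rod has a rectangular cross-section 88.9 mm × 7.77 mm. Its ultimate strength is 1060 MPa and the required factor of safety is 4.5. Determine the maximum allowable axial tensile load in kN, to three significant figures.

σ_allow = 1060/4.5 = 235.6 MPa.
A = 88.9×7.77 = 690.8 mm².
F_allow = σ_allow × A = 235.6×690.8 = 162700 N.

F_allow = 163 kN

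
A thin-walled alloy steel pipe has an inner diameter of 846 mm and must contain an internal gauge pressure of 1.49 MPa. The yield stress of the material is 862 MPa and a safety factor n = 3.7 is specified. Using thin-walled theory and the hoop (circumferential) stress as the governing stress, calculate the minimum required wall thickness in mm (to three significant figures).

σ_allow = 862/3.7 = 233.0 MPa.
Hoop stress σ_h = pD/(2t), so t = pD/(2σ_allow) = 1.49×846/(2×233.0) = 2.705 mm.

t = 2.71 mm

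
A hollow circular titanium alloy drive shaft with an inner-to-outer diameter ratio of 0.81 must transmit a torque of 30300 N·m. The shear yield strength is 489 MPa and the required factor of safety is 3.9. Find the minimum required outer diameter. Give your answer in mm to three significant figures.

τ_allow = 489/3.9 = 125.4 MPa.
For a hollow shaft τ = 16T/[πd_o³(1−k⁴)] with k = 0.81, so 1−k⁴ = 0.5695.
d_o³ = 16T/[π τ_allow (1−k⁴)] = 16×3.0300×10^7/(π×125.4×0.5695) = 2.161×10^6 mm³.
d_o = 129.3 mm.

d_o = 129 mm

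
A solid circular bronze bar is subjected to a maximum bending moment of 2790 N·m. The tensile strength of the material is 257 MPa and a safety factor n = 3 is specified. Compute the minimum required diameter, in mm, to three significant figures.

σ_allow = 257/3 = 85.67 MPa.
For a solid circular section σ = 32M/(πd³), so d³ = 32M/(π σ_allow) = 32×2790000/(π×85.67) = 331700 mm³.
d = 69.23 mm.

d = 69.2 mm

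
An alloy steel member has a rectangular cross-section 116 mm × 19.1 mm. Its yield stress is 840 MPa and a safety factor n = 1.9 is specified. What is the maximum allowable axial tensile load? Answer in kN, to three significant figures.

F_allow = 980 kN

σ_allow = 840/1.9 = 442.1 MPa.
A = 116×19.1 = 2216 mm².
F_allow = σ_allow × A = 442.1×2216 = 979500 N.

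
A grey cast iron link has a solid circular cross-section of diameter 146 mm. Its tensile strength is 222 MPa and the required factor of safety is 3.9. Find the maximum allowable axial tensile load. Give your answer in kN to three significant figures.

F_allow = 953 kN

σ_allow = 222/3.9 = 56.92 MPa.
A = πd²/4 = π×146²/4 = 16740 mm².
F_allow = σ_allow × A = 56.92×16740 = 953000 N.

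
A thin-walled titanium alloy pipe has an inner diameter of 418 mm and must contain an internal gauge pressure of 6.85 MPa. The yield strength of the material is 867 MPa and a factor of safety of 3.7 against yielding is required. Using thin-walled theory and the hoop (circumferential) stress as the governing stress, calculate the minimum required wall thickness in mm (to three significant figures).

σ_allow = 867/3.7 = 234.3 MPa.
Hoop stress σ_h = pD/(2t), so t = pD/(2σ_allow) = 6.85×418/(2×234.3) = 6.110 mm.

t = 6.11 mm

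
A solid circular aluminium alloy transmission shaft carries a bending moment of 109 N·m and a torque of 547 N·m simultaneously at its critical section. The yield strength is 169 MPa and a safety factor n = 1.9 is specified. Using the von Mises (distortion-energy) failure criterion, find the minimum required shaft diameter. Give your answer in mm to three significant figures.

σ_allow = σ_y/n = 169/1.9 = 88.95 MPa.
For a solid shaft σ_b = 32M/(πd³) and τ = 16T/(πd³), so the von Mises stress is σ' = (16/πd³)·√(4M²+3T²).
√(4M²+3T²) = √(4×(109000)² + 3×(547000)²) = 972200 N·mm.
d³ = 16×972200/(π×88.95) = 55670 mm³.
d = 38.18 mm.

d = 38.2 mm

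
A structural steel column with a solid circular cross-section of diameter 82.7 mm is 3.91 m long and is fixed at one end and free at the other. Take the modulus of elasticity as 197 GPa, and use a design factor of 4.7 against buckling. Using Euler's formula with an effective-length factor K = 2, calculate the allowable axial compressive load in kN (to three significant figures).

I = πd⁴/64 = π×82.7⁴/64 = 2.296×10^6 mm⁴.
Effective length L_e = KL = 2×3.91 m = 7820 mm.
Euler critical load P_cr = π²EI/L_e² = π²×197000×2.296×10^6/7820² = 73000 N.
P_allow = P_cr/n = 73000/4.7 = 15530 N.

P_allow = 15.5 kN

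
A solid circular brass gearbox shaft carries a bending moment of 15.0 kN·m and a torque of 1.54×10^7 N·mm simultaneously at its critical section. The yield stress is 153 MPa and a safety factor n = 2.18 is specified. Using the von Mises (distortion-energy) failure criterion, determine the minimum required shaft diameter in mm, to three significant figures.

σ_allow = σ_y/n = 153/2.18 = 70.18 MPa.
For a solid shaft σ_b = 32M/(πd³) and τ = 16T/(πd³), so the von Mises stress is σ' = (16/πd³)·√(4M²+3T²).
√(4M²+3T²) = √(4×(1.500×10^7)² + 3×(1.540×10^7)²) = 4.014×10^7 N·mm.
d³ = 16×4.014×10^7/(π×70.18) = 2.913×10^6 mm³.
d = 142.8 mm.

d = 143 mm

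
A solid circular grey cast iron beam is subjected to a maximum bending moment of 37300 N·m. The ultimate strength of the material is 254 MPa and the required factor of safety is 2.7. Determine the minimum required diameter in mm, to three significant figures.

σ_allow = 254/2.7 = 94.07 MPa.
For a solid circular section σ = 32M/(πd³), so d³ = 32M/(π σ_allow) = 32×3.7300×10^7/(π×94.07) = 4.039×10^6 mm³.
d = 159.3 mm.

d = 159 mm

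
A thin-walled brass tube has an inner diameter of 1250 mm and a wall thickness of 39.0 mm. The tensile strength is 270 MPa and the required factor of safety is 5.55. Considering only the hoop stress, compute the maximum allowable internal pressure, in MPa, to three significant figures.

p_allow = 3.04 MPa

σ_allow = 270/5.55 = 48.65 MPa.
σ_h = pD/(2t) → p_allow = 2σ_allow t/D = 2×48.65×39.0/1250 = 3.036 MPa.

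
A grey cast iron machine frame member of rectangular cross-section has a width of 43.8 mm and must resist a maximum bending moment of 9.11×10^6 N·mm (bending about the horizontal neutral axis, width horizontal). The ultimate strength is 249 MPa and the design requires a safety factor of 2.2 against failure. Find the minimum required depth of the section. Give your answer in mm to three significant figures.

h = 105 mm

σ_allow = 249/2.2 = 113.2 MPa.
For a rectangular section σ = 6M/(bh²), so h² = 6M/(b σ_allow) = 6×9110000/(43.8×113.2) = 11030 mm².
h = 105.0 mm.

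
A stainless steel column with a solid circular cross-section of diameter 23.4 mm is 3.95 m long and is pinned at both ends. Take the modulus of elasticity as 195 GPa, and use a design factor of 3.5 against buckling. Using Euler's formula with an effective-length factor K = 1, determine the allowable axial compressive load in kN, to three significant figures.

P_allow = 0.519 kN

I = πd⁴/64 = π×23.4⁴/64 = 14720 mm⁴.
Effective length L_e = KL = 1×3.95 m = 3950 mm.
Euler critical load P_cr = π²EI/L_e² = π²×195000×14720/3950² = 1815 N.
P_allow = P_cr/n = 1815/3.5 = 518.7 N.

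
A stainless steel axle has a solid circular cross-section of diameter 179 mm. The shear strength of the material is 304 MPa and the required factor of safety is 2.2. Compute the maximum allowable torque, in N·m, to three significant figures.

τ_allow = 304/2.2 = 138.2 MPa.
For a solid shaft T_allow = τ_allow·πd³/16; πd³/16 = π×179³/16 = 1.126×10^6 mm³.
T_allow = 138.2×1.126×10^6 = 1.556×10^8 N·mm = 155600 N·m.

T_allow = 1.56×10^5 N·m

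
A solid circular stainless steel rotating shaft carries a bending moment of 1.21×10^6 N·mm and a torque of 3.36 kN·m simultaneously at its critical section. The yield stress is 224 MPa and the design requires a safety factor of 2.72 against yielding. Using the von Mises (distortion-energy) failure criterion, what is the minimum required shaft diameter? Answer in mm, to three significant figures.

σ_allow = σ_y/n = 224/2.72 = 82.35 MPa.
For a solid shaft σ_b = 32M/(πd³) and τ = 16T/(πd³), so the von Mises stress is σ' = (16/πd³)·√(4M²+3T²).
√(4M²+3T²) = √(4×(1.210×10^6)² + 3×(3.360×10^6)²) = 6.303×10^6 N·mm.
d³ = 16×6.303×10^6/(π×82.35) = 389800 mm³.
d = 73.05 mm.

d = 73.0 mm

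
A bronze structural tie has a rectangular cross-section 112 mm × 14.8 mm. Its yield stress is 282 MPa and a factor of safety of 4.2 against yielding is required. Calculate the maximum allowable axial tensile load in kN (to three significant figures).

F_allow = 111 kN

σ_allow = 282/4.2 = 67.14 MPa.
A = 112×14.8 = 1658 mm².
F_allow = σ_allow × A = 67.14×1658 = 111300 N.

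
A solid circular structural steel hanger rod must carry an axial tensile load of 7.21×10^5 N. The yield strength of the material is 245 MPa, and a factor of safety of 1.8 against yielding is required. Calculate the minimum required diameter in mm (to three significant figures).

Allowable stress σ_allow = 245/1.8 = 136.1 MPa.
Required area A = F/σ_allow = 721000/136.1 = 5297 mm².
A = πd²/4 → d = √(4A/π) = 82.13 mm.

d = 82.1 mm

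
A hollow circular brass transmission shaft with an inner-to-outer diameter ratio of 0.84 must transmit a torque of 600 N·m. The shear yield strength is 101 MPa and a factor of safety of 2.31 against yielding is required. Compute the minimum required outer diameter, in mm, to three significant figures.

τ_allow = 101/2.31 = 43.72 MPa.
For a hollow shaft τ = 16T/[πd_o³(1−k⁴)] with k = 0.84, so 1−k⁴ = 0.5021.
d_o³ = 16T/[π τ_allow (1−k⁴)] = 16×600000/(π×43.72×0.5021) = 139200 mm³.
d_o = 51.82 mm.

d_o = 51.8 mm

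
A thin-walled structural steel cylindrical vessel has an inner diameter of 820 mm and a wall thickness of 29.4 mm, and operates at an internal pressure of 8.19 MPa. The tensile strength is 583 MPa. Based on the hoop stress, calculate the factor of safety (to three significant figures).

n = 5.10

σ_h = pD/(2t) = 8.19×820/(2×29.4) = 114.2 MPa.
n = 583/114.2 = 5.104.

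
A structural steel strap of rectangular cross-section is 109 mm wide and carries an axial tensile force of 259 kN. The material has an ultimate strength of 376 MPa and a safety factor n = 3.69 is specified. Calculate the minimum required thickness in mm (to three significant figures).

σ_allow = 376/3.69 = 101.9 MPa.
Required area A = F/σ_allow = 259000/101.9 = 2542 mm².
t = A/w = 2542/109 = 23.32 mm.

t = 23.3 mm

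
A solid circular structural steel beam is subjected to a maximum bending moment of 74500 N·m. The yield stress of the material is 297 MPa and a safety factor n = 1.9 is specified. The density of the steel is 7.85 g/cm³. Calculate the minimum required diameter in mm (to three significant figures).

d = 169 mm

σ_allow = 297/1.9 = 156.3 MPa.
For a solid circular section σ = 32M/(πd³), so d³ = 32M/(π σ_allow) = 32×7.4500×10^7/(π×156.3) = 4.855×10^6 mm³.
d = 169.3 mm.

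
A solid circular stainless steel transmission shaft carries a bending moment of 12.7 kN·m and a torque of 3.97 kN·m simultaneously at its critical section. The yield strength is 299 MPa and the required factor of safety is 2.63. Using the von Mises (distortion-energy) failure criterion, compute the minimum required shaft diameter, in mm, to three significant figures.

σ_allow = σ_y/n = 299/2.63 = 113.7 MPa.
For a solid shaft σ_b = 32M/(πd³) and τ = 16T/(πd³), so the von Mises stress is σ' = (16/πd³)·√(4M²+3T²).
√(4M²+3T²) = √(4×(1.270×10^7)² + 3×(3.970×10^6)²) = 2.631×10^7 N·mm.
d³ = 16×2.631×10^7/(π×113.7) = 1.179×10^6 mm³.
d = 105.6 mm.

d = 106 mm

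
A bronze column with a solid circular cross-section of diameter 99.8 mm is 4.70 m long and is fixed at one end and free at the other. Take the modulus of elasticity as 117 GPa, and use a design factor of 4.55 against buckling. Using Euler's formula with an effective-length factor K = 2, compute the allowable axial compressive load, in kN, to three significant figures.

I = πd⁴/64 = π×99.8⁴/64 = 4.870×10^6 mm⁴.
Effective length L_e = KL = 2×4.70 m = 9400 mm.
Euler critical load P_cr = π²EI/L_e² = π²×117000×4.870×10^6/9400² = 63640 N.
P_allow = P_cr/n = 63640/4.55 = 13990 N.

P_allow = 14.0 kN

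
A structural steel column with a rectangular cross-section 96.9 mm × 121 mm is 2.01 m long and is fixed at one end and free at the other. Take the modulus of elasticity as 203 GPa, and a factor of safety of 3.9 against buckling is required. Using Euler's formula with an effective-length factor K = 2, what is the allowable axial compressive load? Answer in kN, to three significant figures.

Buckling occurs about the weak axis: I_min = h·b³/12 = 121×96.9³/12 = 9.174×10^6 mm⁴ (b = 96.9 mm is the smaller dimension).
Effective length L_e = KL = 2×2.01 m = 4020 mm.
Euler critical load P_cr = π²EI/L_e² = π²×203000×9.174×10^6/4020² = 1.137×10^6 N.
P_allow = P_cr/n = 1.137×10^6/3.9 = 291600 N.

P_allow = 292 kN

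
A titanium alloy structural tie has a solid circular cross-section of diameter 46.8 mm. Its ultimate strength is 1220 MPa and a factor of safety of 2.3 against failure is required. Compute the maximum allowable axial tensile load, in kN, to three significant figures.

σ_allow = 1220/2.3 = 530.4 MPa.
A = πd²/4 = π×46.8²/4 = 1720 mm².
F_allow = σ_allow × A = 530.4×1720 = 912500 N.

F_allow = 912 kN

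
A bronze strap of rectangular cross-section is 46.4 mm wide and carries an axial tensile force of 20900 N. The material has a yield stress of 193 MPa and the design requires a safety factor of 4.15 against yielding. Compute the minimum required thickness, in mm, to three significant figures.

t = 9.69 mm

σ_allow = 193/4.15 = 46.51 MPa.
Required area A = F/σ_allow = 20900/46.51 = 449.4 mm².
t = A/w = 449.4/46.4 = 9.685 mm.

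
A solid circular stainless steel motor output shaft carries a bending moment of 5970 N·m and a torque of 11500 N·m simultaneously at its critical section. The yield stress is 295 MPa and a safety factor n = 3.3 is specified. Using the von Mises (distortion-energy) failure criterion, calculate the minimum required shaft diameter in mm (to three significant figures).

σ_allow = σ_y/n = 295/3.3 = 89.39 MPa.
For a solid shaft σ_b = 32M/(πd³) and τ = 16T/(πd³), so the von Mises stress is σ' = (16/πd³)·√(4M²+3T²).
√(4M²+3T²) = √(4×(5.970×10^6)² + 3×(1.150×10^7)²) = 2.322×10^7 N·mm.
d³ = 16×2.322×10^7/(π×89.39) = 1.323×10^6 mm³.
d = 109.8 mm.

d = 110 mm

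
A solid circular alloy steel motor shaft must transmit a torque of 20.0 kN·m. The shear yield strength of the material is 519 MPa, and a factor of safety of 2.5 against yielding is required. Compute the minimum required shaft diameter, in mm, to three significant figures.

d = 78.9 mm

Allowable shear stress τ_allow = 519/2.5 = 207.6 MPa.
For a solid shaft τ = 16T/(πd³), so d³ = 16T/(π τ_allow) = 16×2.0000×10^7/(π×207.6) = 490700 mm³.
d = (490700)^(1/3) = 78.87 mm.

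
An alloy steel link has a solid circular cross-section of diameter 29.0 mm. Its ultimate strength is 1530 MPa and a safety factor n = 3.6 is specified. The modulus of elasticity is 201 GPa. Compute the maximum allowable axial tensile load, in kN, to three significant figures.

σ_allow = 1530/3.6 = 425.0 MPa.
A = πd²/4 = π×29.0²/4 = 660.5 mm².
F_allow = σ_allow × A = 425.0×660.5 = 280700 N.

F_allow = 281 kN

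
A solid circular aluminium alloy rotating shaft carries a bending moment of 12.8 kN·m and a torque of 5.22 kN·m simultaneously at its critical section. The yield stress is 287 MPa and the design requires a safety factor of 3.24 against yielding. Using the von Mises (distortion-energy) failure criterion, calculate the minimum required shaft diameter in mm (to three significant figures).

σ_allow = σ_y/n = 287/3.24 = 88.58 MPa.
For a solid shaft σ_b = 32M/(πd³) and τ = 16T/(πd³), so the von Mises stress is σ' = (16/πd³)·√(4M²+3T²).
√(4M²+3T²) = √(4×(1.280×10^7)² + 3×(5.220×10^6)²) = 2.715×10^7 N·mm.
d³ = 16×2.715×10^7/(π×88.58) = 1.561×10^6 mm³.
d = 116.0 mm.

d = 116 mm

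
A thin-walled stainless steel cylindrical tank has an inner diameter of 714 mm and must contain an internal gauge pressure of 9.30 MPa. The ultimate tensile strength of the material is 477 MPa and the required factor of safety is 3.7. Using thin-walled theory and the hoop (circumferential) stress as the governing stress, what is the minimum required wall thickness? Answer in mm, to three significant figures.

t = 25.8 mm

σ_allow = 477/3.7 = 128.9 MPa.
Hoop stress σ_h = pD/(2t), so t = pD/(2σ_allow) = 9.30×714/(2×128.9) = 25.75 mm.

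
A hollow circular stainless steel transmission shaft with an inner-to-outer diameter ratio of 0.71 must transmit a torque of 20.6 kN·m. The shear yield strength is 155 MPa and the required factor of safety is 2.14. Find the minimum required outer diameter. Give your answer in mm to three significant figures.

d_o = 125 mm

τ_allow = 155/2.14 = 72.43 MPa.
For a hollow shaft τ = 16T/[πd_o³(1−k⁴)] with k = 0.71, so 1−k⁴ = 0.7459.
d_o³ = 16T/[π τ_allow (1−k⁴)] = 16×2.0600×10^7/(π×72.43×0.7459) = 1.942×10^6 mm³.
d_o = 124.8 mm.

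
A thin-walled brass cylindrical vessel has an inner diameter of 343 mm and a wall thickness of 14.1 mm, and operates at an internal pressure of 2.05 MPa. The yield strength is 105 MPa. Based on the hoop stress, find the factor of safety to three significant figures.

n = 4.21

σ_h = pD/(2t) = 2.05×343/(2×14.1) = 24.93 MPa.
n = 105/24.93 = 4.211.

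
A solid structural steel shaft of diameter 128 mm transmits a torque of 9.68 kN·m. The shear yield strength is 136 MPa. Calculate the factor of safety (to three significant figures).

τ = 16T/(πd³) = 16×9680000/(π×128³) = 23.51 MPa.
n = τ_limit/τ = 136/23.51 = 5.785.

n = 5.79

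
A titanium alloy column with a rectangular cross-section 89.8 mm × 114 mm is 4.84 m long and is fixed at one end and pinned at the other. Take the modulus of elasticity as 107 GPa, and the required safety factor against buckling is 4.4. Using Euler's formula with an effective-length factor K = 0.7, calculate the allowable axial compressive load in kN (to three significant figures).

Buckling occurs about the weak axis: I_min = h·b³/12 = 114×89.8³/12 = 6.879×10^6 mm⁴ (b = 89.8 mm is the smaller dimension).
Effective length L_e = KL = 0.7×4.84 m = 3388 mm.
Euler critical load P_cr = π²EI/L_e² = π²×107000×6.879×10^6/3388² = 632900 N.
P_allow = P_cr/n = 632900/4.4 = 143800 N.

P_allow = 144 kN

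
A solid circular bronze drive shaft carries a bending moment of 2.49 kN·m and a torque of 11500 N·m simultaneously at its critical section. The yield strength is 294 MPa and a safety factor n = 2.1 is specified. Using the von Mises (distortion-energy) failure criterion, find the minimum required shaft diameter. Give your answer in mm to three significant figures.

σ_allow = σ_y/n = 294/2.1 = 140.0 MPa.
For a solid shaft σ_b = 32M/(πd³) and τ = 16T/(πd³), so the von Mises stress is σ' = (16/πd³)·√(4M²+3T²).
√(4M²+3T²) = √(4×(2.490×10^6)² + 3×(1.150×10^7)²) = 2.053×10^7 N·mm.
d³ = 16×2.053×10^7/(π×140.0) = 746900 mm³.
d = 90.73 mm.

d = 90.7 mm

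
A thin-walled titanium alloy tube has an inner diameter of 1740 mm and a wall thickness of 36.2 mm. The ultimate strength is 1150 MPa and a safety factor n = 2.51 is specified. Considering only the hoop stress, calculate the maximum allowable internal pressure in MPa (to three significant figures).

σ_allow = 1150/2.51 = 458.2 MPa.
σ_h = pD/(2t) → p_allow = 2σ_allow t/D = 2×458.2×36.2/1740 = 19.06 MPa.

p_allow = 19.1 MPa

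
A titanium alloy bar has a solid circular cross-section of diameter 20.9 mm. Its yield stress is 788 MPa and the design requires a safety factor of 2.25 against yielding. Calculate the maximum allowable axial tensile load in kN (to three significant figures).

F_allow = 120 kN

σ_allow = 788/2.25 = 350.2 MPa.
A = πd²/4 = π×20.9²/4 = 343.1 mm².
F_allow = σ_allow × A = 350.2×343.1 = 120200 N.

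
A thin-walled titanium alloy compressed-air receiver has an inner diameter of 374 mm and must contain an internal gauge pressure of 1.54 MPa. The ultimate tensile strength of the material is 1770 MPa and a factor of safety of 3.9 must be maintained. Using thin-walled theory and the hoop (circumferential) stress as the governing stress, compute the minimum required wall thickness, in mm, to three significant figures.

σ_allow = 1770/3.9 = 453.8 MPa.
Hoop stress σ_h = pD/(2t), so t = pD/(2σ_allow) = 1.54×374/(2×453.8) = 0.6345 mm.

t = 0.635 mm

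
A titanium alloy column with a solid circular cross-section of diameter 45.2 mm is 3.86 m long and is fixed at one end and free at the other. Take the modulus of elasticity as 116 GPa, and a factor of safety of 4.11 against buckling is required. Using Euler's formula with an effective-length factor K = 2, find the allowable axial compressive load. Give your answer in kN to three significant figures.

P_allow = 0.958 kN

I = πd⁴/64 = π×45.2⁴/64 = 204900 mm⁴.
Effective length L_e = KL = 2×3.86 m = 7720 mm.
Euler critical load P_cr = π²EI/L_e² = π²×116000×204900/7720² = 3936 N.
P_allow = P_cr/n = 3936/4.11 = 957.6 N.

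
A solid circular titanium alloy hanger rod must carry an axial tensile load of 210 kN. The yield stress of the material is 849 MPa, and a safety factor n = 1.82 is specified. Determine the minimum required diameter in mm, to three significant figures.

Allowable stress σ_allow = 849/1.82 = 466.5 MPa.
Required area A = F/σ_allow = 210000/466.5 = 450.2 mm².
A = πd²/4 → d = √(4A/π) = 23.94 mm.

d = 23.9 mm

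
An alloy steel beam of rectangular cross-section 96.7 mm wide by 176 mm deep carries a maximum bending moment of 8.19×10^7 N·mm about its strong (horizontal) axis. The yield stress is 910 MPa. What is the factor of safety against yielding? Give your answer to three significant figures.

Section modulus S = bh²/6 = 96.7×176²/6 = 499200 mm³.
σ = M/S = 8.1900×10^7/499200 = 164.1 MPa.
n = 910/164.1 = 5.547.

n = 5.55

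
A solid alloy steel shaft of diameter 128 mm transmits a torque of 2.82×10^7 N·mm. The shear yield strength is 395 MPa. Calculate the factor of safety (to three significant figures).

n = 5.77

τ = 16T/(πd³) = 16×2.8200×10^7/(π×128³) = 68.48 MPa.
n = τ_limit/τ = 395/68.48 = 5.768.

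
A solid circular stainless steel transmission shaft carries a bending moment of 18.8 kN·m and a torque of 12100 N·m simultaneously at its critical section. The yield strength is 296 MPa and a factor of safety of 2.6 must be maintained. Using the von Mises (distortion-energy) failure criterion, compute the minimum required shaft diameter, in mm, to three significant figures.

σ_allow = σ_y/n = 296/2.6 = 113.8 MPa.
For a solid shaft σ_b = 32M/(πd³) and τ = 16T/(πd³), so the von Mises stress is σ' = (16/πd³)·√(4M²+3T²).
√(4M²+3T²) = √(4×(1.880×10^7)² + 3×(1.210×10^7)²) = 4.305×10^7 N·mm.
d³ = 16×4.305×10^7/(π×113.8) = 1.926×10^6 mm³.
d = 124.4 mm.

d = 124 mm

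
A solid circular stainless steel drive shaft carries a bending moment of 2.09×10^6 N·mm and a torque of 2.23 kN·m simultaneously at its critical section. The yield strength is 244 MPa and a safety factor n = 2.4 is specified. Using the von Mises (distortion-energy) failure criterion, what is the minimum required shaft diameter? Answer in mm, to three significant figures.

σ_allow = σ_y/n = 244/2.4 = 101.7 MPa.
For a solid shaft σ_b = 32M/(πd³) and τ = 16T/(πd³), so the von Mises stress is σ' = (16/πd³)·√(4M²+3T²).
√(4M²+3T²) = √(4×(2.090×10^6)² + 3×(2.230×10^6)²) = 5.691×10^6 N·mm.
d³ = 16×5.691×10^6/(π×101.7) = 285100 mm³.
d = 65.82 mm.

d = 65.8 mm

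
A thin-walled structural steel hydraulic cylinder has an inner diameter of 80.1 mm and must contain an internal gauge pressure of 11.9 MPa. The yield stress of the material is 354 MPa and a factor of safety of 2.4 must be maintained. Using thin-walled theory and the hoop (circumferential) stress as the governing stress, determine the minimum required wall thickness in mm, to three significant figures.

t = 3.23 mm

σ_allow = 354/2.4 = 147.5 MPa.
Hoop stress σ_h = pD/(2t), so t = pD/(2σ_allow) = 11.9×80.1/(2×147.5) = 3.231 mm.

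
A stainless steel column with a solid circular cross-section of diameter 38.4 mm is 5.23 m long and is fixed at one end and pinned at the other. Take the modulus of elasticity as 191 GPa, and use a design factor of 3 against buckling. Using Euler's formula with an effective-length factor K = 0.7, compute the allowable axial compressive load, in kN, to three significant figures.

P_allow = 5.00 kN

I = πd⁴/64 = π×38.4⁴/64 = 106700 mm⁴.
Effective length L_e = KL = 0.7×5.23 m = 3661 mm.
Euler critical load P_cr = π²EI/L_e² = π²×191000×106700/3661² = 15010 N.
P_allow = P_cr/n = 15010/3 = 5004 N.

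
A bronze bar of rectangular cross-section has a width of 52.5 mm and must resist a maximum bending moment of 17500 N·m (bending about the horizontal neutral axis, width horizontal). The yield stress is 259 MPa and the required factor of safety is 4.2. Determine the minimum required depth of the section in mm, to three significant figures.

σ_allow = 259/4.2 = 61.67 MPa.
For a rectangular section σ = 6M/(bh²), so h² = 6M/(b σ_allow) = 6×1.7500×10^7/(52.5×61.67) = 32430 mm².
h = 180.1 mm.

h = 180 mm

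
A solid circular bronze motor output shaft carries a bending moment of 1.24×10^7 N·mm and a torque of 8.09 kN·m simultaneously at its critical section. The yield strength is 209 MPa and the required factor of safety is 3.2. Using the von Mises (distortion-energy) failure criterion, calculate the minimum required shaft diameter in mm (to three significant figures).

σ_allow = σ_y/n = 209/3.2 = 65.31 MPa.
For a solid shaft σ_b = 32M/(πd³) and τ = 16T/(πd³), so the von Mises stress is σ' = (16/πd³)·√(4M²+3T²).
√(4M²+3T²) = √(4×(1.240×10^7)² + 3×(8.090×10^6)²) = 2.848×10^7 N·mm.
d³ = 16×2.848×10^7/(π×65.31) = 2.221×10^6 mm³.
d = 130.5 mm.

d = 130 mm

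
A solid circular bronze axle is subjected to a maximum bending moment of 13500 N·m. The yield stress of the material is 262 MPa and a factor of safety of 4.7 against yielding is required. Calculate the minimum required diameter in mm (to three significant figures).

d = 135 mm

σ_allow = 262/4.7 = 55.74 MPa.
For a solid circular section σ = 32M/(πd³), so d³ = 32M/(π σ_allow) = 32×1.3500×10^7/(π×55.74) = 2.467×10^6 mm³.
d = 135.1 mm.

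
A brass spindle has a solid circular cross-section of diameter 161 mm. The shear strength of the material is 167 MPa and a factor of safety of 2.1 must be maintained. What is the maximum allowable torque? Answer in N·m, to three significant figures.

T_allow = 65200 N·m

τ_allow = 167/2.1 = 79.52 MPa.
For a solid shaft T_allow = τ_allow·πd³/16; πd³/16 = π×161³/16 = 819400 mm³.
T_allow = 79.52×819400 = 6.516×10^7 N·mm = 65160 N·m.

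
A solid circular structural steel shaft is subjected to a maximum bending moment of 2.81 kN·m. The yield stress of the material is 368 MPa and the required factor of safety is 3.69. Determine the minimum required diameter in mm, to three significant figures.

σ_allow = 368/3.69 = 99.73 MPa.
For a solid circular section σ = 32M/(πd³), so d³ = 32M/(π σ_allow) = 32×2810000/(π×99.73) = 287000 mm³.
d = 65.96 mm.

d = 66.0 mm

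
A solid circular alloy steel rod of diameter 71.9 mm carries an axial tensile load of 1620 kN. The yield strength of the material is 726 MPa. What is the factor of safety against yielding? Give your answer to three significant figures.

n = 1.82

A = πd²/4 = 4060 mm².
σ = F/A = 1620000/4060 = 399.0 MPa.
n = 726/399.0 = 1.820.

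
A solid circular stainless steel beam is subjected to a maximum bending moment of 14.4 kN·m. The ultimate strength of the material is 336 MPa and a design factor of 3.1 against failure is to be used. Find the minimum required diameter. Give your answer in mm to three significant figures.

d = 111 mm

σ_allow = 336/3.1 = 108.4 MPa.
For a solid circular section σ = 32M/(πd³), so d³ = 32M/(π σ_allow) = 32×1.4400×10^7/(π×108.4) = 1.353×10^6 mm³.
d = 110.6 mm.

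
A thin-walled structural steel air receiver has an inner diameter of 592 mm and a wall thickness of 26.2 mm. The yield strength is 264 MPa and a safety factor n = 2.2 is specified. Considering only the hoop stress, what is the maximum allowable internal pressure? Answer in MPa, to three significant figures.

p_allow = 10.6 MPa

σ_allow = 264/2.2 = 120.0 MPa.
σ_h = pD/(2t) → p_allow = 2σ_allow t/D = 2×120.0×26.2/592 = 10.62 MPa.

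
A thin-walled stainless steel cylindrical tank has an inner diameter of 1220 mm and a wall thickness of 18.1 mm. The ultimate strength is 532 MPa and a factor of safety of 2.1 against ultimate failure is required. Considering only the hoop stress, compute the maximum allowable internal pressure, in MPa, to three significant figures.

σ_allow = 532/2.1 = 253.3 MPa.
σ_h = pD/(2t) → p_allow = 2σ_allow t/D = 2×253.3×18.1/1220 = 7.517 MPa.

p_allow = 7.52 MPa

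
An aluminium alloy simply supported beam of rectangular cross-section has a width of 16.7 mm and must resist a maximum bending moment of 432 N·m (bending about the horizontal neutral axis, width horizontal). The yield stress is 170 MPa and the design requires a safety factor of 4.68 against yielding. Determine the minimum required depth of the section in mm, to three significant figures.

σ_allow = 170/4.68 = 36.32 MPa.
For a rectangular section σ = 6M/(bh²), so h² = 6M/(b σ_allow) = 6×432000/(16.7×36.32) = 4273 mm².
h = 65.37 mm.

h = 65.4 mm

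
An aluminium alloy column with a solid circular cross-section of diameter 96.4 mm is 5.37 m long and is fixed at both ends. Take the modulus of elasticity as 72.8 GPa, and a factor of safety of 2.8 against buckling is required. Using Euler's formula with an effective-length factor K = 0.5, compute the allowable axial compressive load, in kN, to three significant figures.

P_allow = 151 kN

I = πd⁴/64 = π×96.4⁴/64 = 4.239×10^6 mm⁴.
Effective length L_e = KL = 0.5×5.37 m = 2685 mm.
Euler critical load P_cr = π²EI/L_e² = π²×72800×4.239×10^6/2685² = 422500 N.
P_allow = P_cr/n = 422500/2.8 = 150900 N.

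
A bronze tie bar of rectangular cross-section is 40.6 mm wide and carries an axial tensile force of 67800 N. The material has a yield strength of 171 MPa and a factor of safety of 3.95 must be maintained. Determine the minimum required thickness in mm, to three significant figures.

σ_allow = 171/3.95 = 43.29 MPa.
Required area A = F/σ_allow = 67800/43.29 = 1566 mm².
t = A/w = 1566/40.6 = 38.57 mm.

t = 38.6 mm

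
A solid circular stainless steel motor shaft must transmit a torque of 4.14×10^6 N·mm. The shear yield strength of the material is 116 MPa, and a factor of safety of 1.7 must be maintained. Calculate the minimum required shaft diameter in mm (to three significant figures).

d = 67.6 mm

Allowable shear stress τ_allow = 116/1.7 = 68.24 MPa.
For a solid shaft τ = 16T/(πd³), so d³ = 16T/(π τ_allow) = 16×4140000/(π×68.24) = 309000 mm³.
d = (309000)^(1/3) = 67.61 mm.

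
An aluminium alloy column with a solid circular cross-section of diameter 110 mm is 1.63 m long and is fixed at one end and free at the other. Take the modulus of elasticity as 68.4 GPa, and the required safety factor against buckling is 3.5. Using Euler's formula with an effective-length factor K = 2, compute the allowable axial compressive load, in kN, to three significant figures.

P_allow = 130 kN

I = πd⁴/64 = π×110⁴/64 = 7.187×10^6 mm⁴.
Effective length L_e = KL = 2×1.63 m = 3260 mm.
Euler critical load P_cr = π²EI/L_e² = π²×68400×7.187×10^6/3260² = 456500 N.
P_allow = P_cr/n = 456500/3.5 = 130400 N.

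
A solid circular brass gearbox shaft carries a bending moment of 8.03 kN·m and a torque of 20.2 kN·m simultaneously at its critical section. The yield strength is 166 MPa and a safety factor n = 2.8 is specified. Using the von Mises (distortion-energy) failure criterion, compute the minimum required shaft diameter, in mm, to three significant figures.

σ_allow = σ_y/n = 166/2.8 = 59.29 MPa.
For a solid shaft σ_b = 32M/(πd³) and τ = 16T/(πd³), so the von Mises stress is σ' = (16/πd³)·√(4M²+3T²).
√(4M²+3T²) = √(4×(8.030×10^6)² + 3×(2.020×10^7)²) = 3.850×10^7 N·mm.
d³ = 16×3.850×10^7/(π×59.29) = 3.307×10^6 mm³.
d = 149.0 mm.

d = 149 mm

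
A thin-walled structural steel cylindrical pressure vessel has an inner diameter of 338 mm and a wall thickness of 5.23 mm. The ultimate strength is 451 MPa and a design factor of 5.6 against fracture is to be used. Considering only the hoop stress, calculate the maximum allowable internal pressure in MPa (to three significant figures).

σ_allow = 451/5.6 = 80.54 MPa.
σ_h = pD/(2t) → p_allow = 2σ_allow t/D = 2×80.54×5.23/338 = 2.492 MPa.

p_allow = 2.49 MPa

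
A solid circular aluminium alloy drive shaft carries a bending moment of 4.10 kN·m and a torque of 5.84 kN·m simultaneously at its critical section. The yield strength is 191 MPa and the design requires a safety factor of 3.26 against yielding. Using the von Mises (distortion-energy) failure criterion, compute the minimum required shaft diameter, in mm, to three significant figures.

σ_allow = σ_y/n = 191/3.26 = 58.59 MPa.
For a solid shaft σ_b = 32M/(πd³) and τ = 16T/(πd³), so the von Mises stress is σ' = (16/πd³)·√(4M²+3T²).
√(4M²+3T²) = √(4×(4.100×10^6)² + 3×(5.840×10^6)²) = 1.302×10^7 N·mm.
d³ = 16×1.302×10^7/(π×58.59) = 1.132×10^6 mm³.
d = 104.2 mm.

d = 104 mm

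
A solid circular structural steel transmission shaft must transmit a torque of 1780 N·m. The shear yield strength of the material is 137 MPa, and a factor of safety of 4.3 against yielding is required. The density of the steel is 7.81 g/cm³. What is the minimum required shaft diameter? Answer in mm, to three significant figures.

Allowable shear stress τ_allow = 137/4.3 = 31.86 MPa.
For a solid shaft τ = 16T/(πd³), so d³ = 16T/(π τ_allow) = 16×1780000/(π×31.86) = 284500 mm³.
d = (284500)^(1/3) = 65.77 mm.

d = 65.8 mm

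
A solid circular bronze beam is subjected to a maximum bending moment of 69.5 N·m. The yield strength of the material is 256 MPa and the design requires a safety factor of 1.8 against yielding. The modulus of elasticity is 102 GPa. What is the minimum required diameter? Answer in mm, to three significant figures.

σ_allow = 256/1.8 = 142.2 MPa.
For a solid circular section σ = 32M/(πd³), so d³ = 32M/(π σ_allow) = 32×69500/(π×142.2) = 4978 mm³.
d = 17.07 mm.

d = 17.1 mm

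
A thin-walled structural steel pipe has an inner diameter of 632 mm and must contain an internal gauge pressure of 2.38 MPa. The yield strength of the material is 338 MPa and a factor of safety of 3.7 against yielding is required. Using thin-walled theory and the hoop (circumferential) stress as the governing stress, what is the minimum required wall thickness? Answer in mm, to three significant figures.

t = 8.23 mm

σ_allow = 338/3.7 = 91.35 MPa.
Hoop stress σ_h = pD/(2t), so t = pD/(2σ_allow) = 2.38×632/(2×91.35) = 8.233 mm.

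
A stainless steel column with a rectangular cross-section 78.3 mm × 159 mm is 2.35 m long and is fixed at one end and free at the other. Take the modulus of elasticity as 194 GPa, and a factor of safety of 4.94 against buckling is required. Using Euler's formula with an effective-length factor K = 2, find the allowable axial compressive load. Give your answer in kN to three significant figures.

Buckling occurs about the weak axis: I_min = h·b³/12 = 159×78.3³/12 = 6.361×10^6 mm⁴ (b = 78.3 mm is the smaller dimension).
Effective length L_e = KL = 2×2.35 m = 4700 mm.
Euler critical load P_cr = π²EI/L_e² = π²×194000×6.361×10^6/4700² = 551300 N.
P_allow = P_cr/n = 551300/4.94 = 111600 N.

P_allow = 112 kN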